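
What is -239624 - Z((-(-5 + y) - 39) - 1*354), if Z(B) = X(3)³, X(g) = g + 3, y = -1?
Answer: -239840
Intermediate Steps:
X(g) = 3 + g
Z(B) = 216 (Z(B) = (3 + 3)³ = 6³ = 216)
-239624 - Z((-(-5 + y) - 39) - 1*354) = -239624 - 1*216 = -239624 - 216 = -239840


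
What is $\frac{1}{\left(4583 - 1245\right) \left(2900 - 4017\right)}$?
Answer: $- \frac{1}{3728546} \approx -2.682 \cdot 10^{-7}$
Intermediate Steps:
$\frac{1}{\left(4583 - 1245\right) \left(2900 - 4017\right)} = \frac{1}{3338 \left(-1117\right)} = \frac{1}{-3728546} = - \frac{1}{3728546}$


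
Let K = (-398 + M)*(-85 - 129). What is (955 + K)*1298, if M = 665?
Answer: -72925534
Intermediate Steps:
K = -57138 (K = (-398 + 665)*(-85 - 129) = 267*(-214) = -57138)
(955 + K)*1298 = (955 - 57138)*1298 = -56183*1298 = -72925534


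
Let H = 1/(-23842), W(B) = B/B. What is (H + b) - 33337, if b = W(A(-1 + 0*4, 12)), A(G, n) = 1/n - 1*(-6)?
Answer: -794796913/23842 ≈ -33336.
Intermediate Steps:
A(G, n) = 6 + 1/n (A(G, n) = 1/n + 6 = 6 + 1/n)
W(B) = 1
H = -1/23842 ≈ -4.1943e-5
b = 1
(H + b) - 33337 = (-1/23842 + 1) - 33337 = 23841/23842 - 33337 = -794796913/23842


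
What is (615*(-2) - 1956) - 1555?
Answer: -4741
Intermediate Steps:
(615*(-2) - 1956) - 1555 = (-1230 - 1956) - 1555 = -3186 - 1555 = -4741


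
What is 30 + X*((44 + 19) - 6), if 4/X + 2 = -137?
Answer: 3942/139 ≈ 28.360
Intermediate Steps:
X = -4/139 (X = 4/(-2 - 137) = 4/(-139) = 4*(-1/139) = -4/139 ≈ -0.028777)
30 + X*((44 + 19) - 6) = 30 - 4*((44 + 19) - 6)/139 = 30 - 4*(63 - 6)/139 = 30 - 4/139*57 = 30 - 228/139 = 3942/139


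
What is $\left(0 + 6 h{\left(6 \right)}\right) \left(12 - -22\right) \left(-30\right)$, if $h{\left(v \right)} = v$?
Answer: $-36720$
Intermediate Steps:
$\left(0 + 6 h{\left(6 \right)}\right) \left(12 - -22\right) \left(-30\right) = \left(0 + 6 \cdot 6\right) \left(12 - -22\right) \left(-30\right) = \left(0 + 36\right) \left(12 + 22\right) \left(-30\right) = 36 \cdot 34 \left(-30\right) = 1224 \left(-30\right) = -36720$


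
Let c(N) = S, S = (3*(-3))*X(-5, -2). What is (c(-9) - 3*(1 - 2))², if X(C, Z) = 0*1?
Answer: 9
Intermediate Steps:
X(C, Z) = 0
S = 0 (S = (3*(-3))*0 = -9*0 = 0)
c(N) = 0
(c(-9) - 3*(1 - 2))² = (0 - 3*(1 - 2))² = (0 - 3*(-1))² = (0 + 3)² = 3² = 9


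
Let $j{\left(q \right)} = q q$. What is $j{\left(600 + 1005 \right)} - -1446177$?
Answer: $4022202$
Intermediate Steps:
$j{\left(q \right)} = q^{2}$
$j{\left(600 + 1005 \right)} - -1446177 = \left(600 + 1005\right)^{2} - -1446177 = 1605^{2} + 1446177 = 2576025 + 1446177 = 4022202$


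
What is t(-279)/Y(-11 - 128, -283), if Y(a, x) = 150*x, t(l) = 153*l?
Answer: 14229/14150 ≈ 1.0056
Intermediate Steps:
t(-279)/Y(-11 - 128, -283) = (153*(-279))/((150*(-283))) = -42687/(-42450) = -42687*(-1/42450) = 14229/14150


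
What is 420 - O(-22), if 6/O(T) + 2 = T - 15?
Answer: 5462/13 ≈ 420.15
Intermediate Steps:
O(T) = 6/(-17 + T) (O(T) = 6/(-2 + (T - 15)) = 6/(-2 + (-15 + T)) = 6/(-17 + T))
420 - O(-22) = 420 - 6/(-17 - 22) = 420 - 6/(-39) = 420 - 6*(-1)/39 = 420 - 1*(-2/13) = 420 + 2/13 = 5462/13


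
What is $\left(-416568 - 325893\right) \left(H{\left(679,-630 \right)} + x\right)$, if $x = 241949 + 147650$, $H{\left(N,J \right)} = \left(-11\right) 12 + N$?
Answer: $-289668189306$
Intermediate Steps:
$H{\left(N,J \right)} = -132 + N$
$x = 389599$
$\left(-416568 - 325893\right) \left(H{\left(679,-630 \right)} + x\right) = \left(-416568 - 325893\right) \left(\left(-132 + 679\right) + 389599\right) = - 742461 \left(547 + 389599\right) = \left(-742461\right) 390146 = -289668189306$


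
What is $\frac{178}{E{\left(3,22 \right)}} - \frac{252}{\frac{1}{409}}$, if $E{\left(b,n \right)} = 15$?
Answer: $- \frac{1545842}{15} \approx -1.0306 \cdot 10^{5}$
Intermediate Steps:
$\frac{178}{E{\left(3,22 \right)}} - \frac{252}{\frac{1}{409}} = \frac{178}{15} - \frac{252}{\frac{1}{409}} = 178 \cdot \frac{1}{15} - 252 \frac{1}{\frac{1}{409}} = \frac{178}{15} - 103068 = - \frac{1545842}{15}$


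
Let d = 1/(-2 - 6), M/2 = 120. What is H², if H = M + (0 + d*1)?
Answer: 3682561/64 ≈ 57540.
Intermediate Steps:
M = 240 (M = 2*120 = 240)
d = -⅛ (d = 1/(-8) = -⅛ ≈ -0.12500)
H = 1919/8 (H = 240 + (0 - ⅛*1) = 240 + (0 - ⅛) = 240 - ⅛ = 1919/8 ≈ 239.88)
H² = (1919/8)² = 3682561/64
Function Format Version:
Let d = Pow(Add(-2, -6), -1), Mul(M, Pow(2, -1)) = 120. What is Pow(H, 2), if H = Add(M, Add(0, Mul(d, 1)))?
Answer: Rational(3682561, 64) ≈ 57540.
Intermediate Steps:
M = 240 (M = Mul(2, 120) = 240)
d = Rational(-1, 8) (d = Pow(-8, -1) = Rational(-1, 8) ≈ -0.12500)
H = Rational(1919, 8) (H = Add(240, Add(0, Mul(Rational(-1, 8), 1))) = Add(240, Add(0, Rational(-1, 8))) = Add(240, Rational(-1, 8)) = Rational(1919, 8) ≈ 239.88)
Pow(H, 2) = Pow(Rational(1919, 8), 2) = Rational(3682561, 64)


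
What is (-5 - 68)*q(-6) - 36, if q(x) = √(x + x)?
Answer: -36 - 146*I*√3 ≈ -36.0 - 252.88*I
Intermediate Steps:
q(x) = √2*√x (q(x) = √(2*x) = √2*√x)
(-5 - 68)*q(-6) - 36 = (-5 - 68)*(√2*√(-6)) - 36 = -73*√2*I*√6 - 36 = -146*I*√3 - 36 = -36 - 146*I*√3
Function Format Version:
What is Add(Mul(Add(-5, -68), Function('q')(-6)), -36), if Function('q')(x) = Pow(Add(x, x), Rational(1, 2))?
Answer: Add(-36, Mul(-146, I, Pow(3, Rational(1, 2)))) ≈ Add(-36.000, Mul(-252.88, I))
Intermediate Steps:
Function('q')(x) = Mul(Pow(2, Rational(1, 2)), Pow(x, Rational(1, 2))) (Function('q')(x) = Pow(Mul(2, x), Rational(1, 2)) = Mul(Pow(2, Rational(1, 2)), Pow(x, Rational(1, 2))))
Add(Mul(Add(-5, -68), Function('q')(-6)), -36) = Add(Mul(Add(-5, -68), Mul(Pow(2, Rational(1, 2)), Pow(-6, Rational(1, 2)))), -36) = Add(Mul(-73, Mul(Pow(2, Rational(1, 2)), Mul(I, Pow(6, Rational(1, 2))))), -36) = Add(Mul(-73, Mul(2, I, Pow(3, Rational(1, 2)))), -36) = Add(Mul(-146, I, Pow(3, Rational(1, 2))), -36) = Add(-36, Mul(-146, I, Pow(3, Rational(1, 2))))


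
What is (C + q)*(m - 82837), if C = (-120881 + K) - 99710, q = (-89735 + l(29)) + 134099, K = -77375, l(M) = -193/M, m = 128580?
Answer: -336423800693/29 ≈ -1.1601e+10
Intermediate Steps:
q = 1286363/29 (q = (-89735 - 193/29) + 134099 = -2602508/29 + 134099 = 1286363/29 ≈ 44357.)
C = -297966 (C = (-120881 - 77375) - 99710 = -198256 - 99710 = -297966)
(C + q)*(m - 82837) = (-297966 + 1286363/29)*(128580 - 82837) = -7354651/29*45743 = -336423800693/29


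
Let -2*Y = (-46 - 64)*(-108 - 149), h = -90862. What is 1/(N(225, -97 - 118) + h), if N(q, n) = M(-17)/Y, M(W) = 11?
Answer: -1285/116757671 ≈ -1.1006e-5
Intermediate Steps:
Y = -14135 (Y = -(-46 - 64)*(-108 - 149)/2 = -(-55)*(-257) = -½*28270 = -14135)
N(q, n) = -1/1285 (N(q, n) = 11/(-14135) = 11*(-1/14135) = -1/1285)
1/(N(225, -97 - 118) + h) = 1/(-1/1285 - 90862) = 1/(-116757671/1285) = -1285/116757671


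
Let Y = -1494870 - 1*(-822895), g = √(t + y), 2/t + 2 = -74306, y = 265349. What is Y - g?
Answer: -671975 - √366292991183730/37154 ≈ -6.7249e+5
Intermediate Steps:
t = -1/37154 (t = 2/(-2 - 74306) = 2/(-74308) = 2*(-1/74308) = -1/37154 ≈ -2.6915e-5)
g = √366292991183730/37154 (g = √(-1/37154 + 265349) = √(9858776745/37154) = √366292991183730/37154 ≈ 515.12)
Y = -671975 (Y = -1494870 + 822895 = -671975)
Y - g = -671975 - √366292991183730/37154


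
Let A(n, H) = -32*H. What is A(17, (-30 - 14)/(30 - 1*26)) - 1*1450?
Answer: -1098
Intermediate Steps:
A(17, (-30 - 14)/(30 - 1*26)) - 1*1450 = -32*(-30 - 14)/(30 - 1*26) - 1*1450 = -(-1408)/(30 - 26) - 1450 = -(-1408)/4 - 1450 = -32*(-11) - 1450 = 352 - 1450 = -1098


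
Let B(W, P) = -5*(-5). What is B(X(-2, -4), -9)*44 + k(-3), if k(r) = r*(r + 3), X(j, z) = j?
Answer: 1100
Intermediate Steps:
B(W, P) = 25
k(r) = r*(3 + r)
B(X(-2, -4), -9)*44 + k(-3) = 25*44 - 3*(3 - 3) = 1100 - 3*0 = 1100 + 0 = 1100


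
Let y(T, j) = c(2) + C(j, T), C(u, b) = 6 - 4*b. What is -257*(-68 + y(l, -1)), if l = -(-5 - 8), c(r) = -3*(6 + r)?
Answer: 35466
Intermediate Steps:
c(r) = -18 - 3*r
l = 13 (l = -1*(-13) = 13)
y(T, j) = -18 - 4*T (y(T, j) = (-18 - 3*2) + (6 - 4*T) = (-18 - 6) + (6 - 4*T) = -24 + (6 - 4*T) = -18 - 4*T)
-257*(-68 + y(l, -1)) = -257*(-68 + (-18 - 4*13)) = -257*(-68 + (-18 - 52)) = -257*(-68 - 70) = -257*(-138) = 35466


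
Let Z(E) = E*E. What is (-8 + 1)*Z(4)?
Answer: -112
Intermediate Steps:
Z(E) = E²
(-8 + 1)*Z(4) = (-8 + 1)*4² = -7*16 = -112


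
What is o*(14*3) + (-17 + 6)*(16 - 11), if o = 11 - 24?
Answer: -601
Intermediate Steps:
o = -13
o*(14*3) + (-17 + 6)*(16 - 11) = -182*3 + (-17 + 6)*(16 - 11) = -13*42 - 11*5 = -546 - 55 = -601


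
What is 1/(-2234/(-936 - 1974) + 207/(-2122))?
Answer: 3087510/2069089 ≈ 1.4922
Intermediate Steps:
1/(-2234/(-936 - 1974) + 207/(-2122)) = 1/(-2234/(-2910) + 207*(-1/2122)) = 1/(-2234*(-1/2910) - 207/2122) = 1/(1117/1455 - 207/2122) = 1/(2069089/3087510) = 3087510/2069089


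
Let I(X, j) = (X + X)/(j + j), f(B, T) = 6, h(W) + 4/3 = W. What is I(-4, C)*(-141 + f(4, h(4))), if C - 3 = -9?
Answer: -90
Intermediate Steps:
h(W) = -4/3 + W
C = -6 (C = 3 - 9 = -6)
I(X, j) = X/j (I(X, j) = (2*X)/((2*j)) = (2*X)*(1/(2*j)) = X/j)
I(-4, C)*(-141 + f(4, h(4))) = (-4/(-6))*(-141 + 6) = -4*(-⅙)*(-135) = (⅔)*(-135) = -90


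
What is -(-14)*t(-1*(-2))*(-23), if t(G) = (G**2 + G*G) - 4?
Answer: -1288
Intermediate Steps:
t(G) = -4 + 2*G**2 (t(G) = (G**2 + G**2) - 4 = 2*G**2 - 4 = -4 + 2*G**2)
-(-14)*t(-1*(-2))*(-23) = -(-14)*(-4 + 2*(-1*(-2))**2)*(-23) = -(-14)*(-4 + 2*2**2)*(-23) = -(-14)*(-4 + 2*4)*(-23) = -(-14)*(-4 + 8)*(-23) = -(-14)*4*(-23) = -14*(-4)*(-23) = 56*(-23) = -1288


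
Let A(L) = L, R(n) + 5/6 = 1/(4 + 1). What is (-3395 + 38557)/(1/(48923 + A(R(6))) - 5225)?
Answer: -51606247702/7668580945 ≈ -6.7296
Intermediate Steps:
R(n) = -19/30 (R(n) = -5/6 + 1/(4 + 1) = -5/6 + 1/5 = -19/30)
(-3395 + 38557)/(1/(48923 + A(R(6))) - 5225) = (-3395 + 38557)/(1/(48923 - 19/30) - 5225) = 35162/(1/(1467671/30) - 5225) = 35162/(30/1467671 - 5225) = 35162/(-7668580945/1467671) = 35162*(-1467671/7668580945) = -51606247702/7668580945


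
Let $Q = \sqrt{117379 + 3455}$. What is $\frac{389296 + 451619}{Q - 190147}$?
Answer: $- \frac{31979492901}{7231152155} - \frac{3531843 \sqrt{274}}{7231152155} \approx -4.4305$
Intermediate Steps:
$Q = 21 \sqrt{274}$ ($Q = \sqrt{120834} = 21 \sqrt{274} \approx 347.61$)
$\frac{389296 + 451619}{Q - 190147} = \frac{389296 + 451619}{21 \sqrt{274} - 190147} = \frac{840915}{-190147 + 21 \sqrt{274}}$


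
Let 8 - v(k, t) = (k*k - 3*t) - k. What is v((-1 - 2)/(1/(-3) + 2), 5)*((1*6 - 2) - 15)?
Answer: -4939/25 ≈ -197.56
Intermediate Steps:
v(k, t) = 8 + k - k**2 + 3*t (v(k, t) = 8 - ((k*k - 3*t) - k) = 8 - ((k**2 - 3*t) - k) = 8 - (k**2 - k - 3*t) = 8 + (k - k**2 + 3*t) = 8 + k - k**2 + 3*t)
v((-1 - 2)/(1/(-3) + 2), 5)*((1*6 - 2) - 15) = (8 + (-1 - 2)/(1/(-3) + 2) - ((-1 - 2)/(1/(-3) + 2))**2 + 3*5)*((1*6 - 2) - 15) = (8 - 3/(-1/3 + 2) - (-3/(-1/3 + 2))**2 + 15)*((6 - 2) - 15) = (8 - 3/5/3 - (-3/5/3)**2 + 15)*(4 - 15) = (8 - 3*3/5 - (-3*3/5)**2 + 15)*(-11) = (8 - 9/5 - (-9/5)**2 + 15)*(-11) = (8 - 9/5 - 1*81/25 + 15)*(-11) = (8 - 9/5 - 81/25 + 15)*(-11) = (449/25)*(-11) = -4939/25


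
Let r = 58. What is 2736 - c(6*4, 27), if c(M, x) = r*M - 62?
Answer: 1406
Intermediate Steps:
c(M, x) = -62 + 58*M (c(M, x) = 58*M - 62 = -62 + 58*M)
2736 - c(6*4, 27) = 2736 - (-62 + 58*(6*4)) = 2736 - (-62 + 58*24) = 2736 - (-62 + 1392) = 2736 - 1*1330 = 2736 - 1330 = 1406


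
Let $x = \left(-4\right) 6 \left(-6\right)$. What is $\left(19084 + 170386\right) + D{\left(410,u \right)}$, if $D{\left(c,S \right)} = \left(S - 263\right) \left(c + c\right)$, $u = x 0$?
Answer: $-26190$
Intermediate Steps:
$x = 144$ ($x = \left(-24\right) \left(-6\right) = 144$)
$u = 0$ ($u = 144 \cdot 0 = 0$)
$D{\left(c,S \right)} = 2 c \left(-263 + S\right)$ ($D{\left(c,S \right)} = \left(-263 + S\right) 2 c = 2 c \left(-263 + S\right)$)
$\left(19084 + 170386\right) + D{\left(410,u \right)} = \left(19084 + 170386\right) + 2 \cdot 410 \left(-263 + 0\right) = 189470 + 2 \cdot 410 \left(-263\right) = 189470 - 215660 = -26190$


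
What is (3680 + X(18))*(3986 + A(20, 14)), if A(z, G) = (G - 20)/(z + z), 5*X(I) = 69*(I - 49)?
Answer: 1296278137/100 ≈ 1.2963e+7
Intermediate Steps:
X(I) = -3381/5 + 69*I/5 (X(I) = (69*(I - 49))/5 = (69*(-49 + I))/5 = (-3381 + 69*I)/5 = -3381/5 + 69*I/5)
A(z, G) = (-20 + G)/(2*z) (A(z, G) = (-20 + G)/((2*z)) = (-20 + G)*(1/(2*z)) = (-20 + G)/(2*z))
(3680 + X(18))*(3986 + A(20, 14)) = (3680 + (-3381/5 + (69/5)*18))*(3986 + (1/2)*(-20 + 14)/20) = (3680 + (-3381/5 + 1242/5))*(3986 + (1/2)*(1/20)*(-6)) = (3680 - 2139/5)*(3986 - 3/20) = (16261/5)*(79717/20) = 1296278137/100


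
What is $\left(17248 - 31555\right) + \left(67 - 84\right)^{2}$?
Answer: $-14018$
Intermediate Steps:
$\left(17248 - 31555\right) + \left(67 - 84\right)^{2} = -14307 + \left(-17\right)^{2} = -14307 + 289 = -14018$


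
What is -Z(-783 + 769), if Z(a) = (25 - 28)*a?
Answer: -42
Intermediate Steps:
Z(a) = -3*a
-Z(-783 + 769) = -(-3)*(-783 + 769) = -(-3)*(-14) = -1*42 = -42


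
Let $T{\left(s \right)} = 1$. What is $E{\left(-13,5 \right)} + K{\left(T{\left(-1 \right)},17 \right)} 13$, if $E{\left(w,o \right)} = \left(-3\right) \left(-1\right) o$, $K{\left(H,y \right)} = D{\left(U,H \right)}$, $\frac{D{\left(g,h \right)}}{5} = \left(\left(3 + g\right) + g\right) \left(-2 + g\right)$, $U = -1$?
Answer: $-180$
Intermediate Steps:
$D{\left(g,h \right)} = 5 \left(-2 + g\right) \left(3 + 2 g\right)$ ($D{\left(g,h \right)} = 5 \left(\left(3 + g\right) + g\right) \left(-2 + g\right) = 5 \left(3 + 2 g\right) \left(-2 + g\right) = 5 \left(-2 + g\right) \left(3 + 2 g\right)$)
$K{\left(H,y \right)} = -15$ ($K{\left(H,y \right)} = -30 - -5 + 10 \left(-1\right)^{2} = -30 + 5 + 10 \cdot 1 = -30 + 5 + 10 = -15$)
$E{\left(w,o \right)} = 3 o$
$E{\left(-13,5 \right)} + K{\left(T{\left(-1 \right)},17 \right)} 13 = 3 \cdot 5 - 195 = 15 - 195 = -180$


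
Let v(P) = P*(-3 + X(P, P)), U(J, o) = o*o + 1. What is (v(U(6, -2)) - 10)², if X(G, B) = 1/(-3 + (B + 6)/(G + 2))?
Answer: 3249/4 ≈ 812.25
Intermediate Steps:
U(J, o) = 1 + o² (U(J, o) = o² + 1 = 1 + o²)
X(G, B) = 1/(-3 + (6 + B)/(2 + G))
v(P) = P*(-3 - (2 + P)/(2*P)) (v(P) = P*(-3 + (2 + P)/(P - 3*P)) = P*(-3 + (2 + P)/((-2*P))) = P*(-3 + (-1/(2*P))*(2 + P)) = P*(-3 - (2 + P)/(2*P)))
(v(U(6, -2)) - 10)² = ((-1 - 7*(1 + (-2)²)/2) - 10)² = ((-1 - 7*(1 + 4)/2) - 10)² = ((-1 - 7/2*5) - 10)² = ((-1 - 35/2) - 10)² = (-37/2 - 10)² = (-57/2)² = 3249/4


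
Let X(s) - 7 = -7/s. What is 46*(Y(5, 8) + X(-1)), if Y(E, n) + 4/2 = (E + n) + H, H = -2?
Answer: 1058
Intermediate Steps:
X(s) = 7 - 7/s
Y(E, n) = -4 + E + n (Y(E, n) = -2 + ((E + n) - 2) = -2 + (-2 + E + n) = -4 + E + n)
46*(Y(5, 8) + X(-1)) = 46*((-4 + 5 + 8) + (7 - 7/(-1))) = 46*(9 + (7 - 7*(-1))) = 46*(9 + (7 + 7)) = 46*(9 + 14) = 46*23 = 1058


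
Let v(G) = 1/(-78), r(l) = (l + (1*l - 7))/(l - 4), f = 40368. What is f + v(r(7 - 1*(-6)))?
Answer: 3148703/78 ≈ 40368.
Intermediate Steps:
r(l) = (-7 + 2*l)/(-4 + l) (r(l) = (l + (l - 7))/(-4 + l) = (l + (-7 + l))/(-4 + l) = (-7 + 2*l)/(-4 + l))
v(G) = -1/78
f + v(r(7 - 1*(-6))) = 40368 - 1/78 = 3148703/78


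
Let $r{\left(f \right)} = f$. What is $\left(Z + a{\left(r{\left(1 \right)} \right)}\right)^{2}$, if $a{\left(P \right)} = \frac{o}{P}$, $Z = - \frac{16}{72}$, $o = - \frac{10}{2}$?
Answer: $\frac{2209}{81} \approx 27.272$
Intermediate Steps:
$o = -5$ ($o = \left(-10\right) \frac{1}{2} = -5$)
$Z = - \frac{2}{9}$ ($Z = \left(-16\right) \frac{1}{72} = - \frac{2}{9} \approx -0.22222$)
$a{\left(P \right)} = - \frac{5}{P}$
$\left(Z + a{\left(r{\left(1 \right)} \right)}\right)^{2} = \left(- \frac{2}{9} - \frac{5}{1}\right)^{2} = \left(- \frac{2}{9} - 5\right)^{2} = \left(- \frac{47}{9}\right)^{2} = \frac{2209}{81}$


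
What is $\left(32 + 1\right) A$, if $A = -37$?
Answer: $-1221$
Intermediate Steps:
$\left(32 + 1\right) A = \left(32 + 1\right) \left(-37\right) = 33 \left(-37\right) = -1221$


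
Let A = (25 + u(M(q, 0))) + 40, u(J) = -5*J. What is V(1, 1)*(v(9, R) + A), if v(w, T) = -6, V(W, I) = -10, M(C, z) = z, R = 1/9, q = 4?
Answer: -590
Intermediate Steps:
R = 1/9 ≈ 0.11111
A = 65 (A = (25 - 5*0) + 40 = (25 + 0) + 40 = 25 + 40 = 65)
V(1, 1)*(v(9, R) + A) = -10*(-6 + 65) = -10*59 = -590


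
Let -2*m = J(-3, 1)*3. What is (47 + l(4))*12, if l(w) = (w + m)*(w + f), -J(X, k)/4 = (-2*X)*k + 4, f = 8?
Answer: 9780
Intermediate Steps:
J(X, k) = -16 + 8*X*k (J(X, k) = -4*((-2*X)*k + 4) = -4*(-2*X*k + 4) = -4*(4 - 2*X*k) = -16 + 8*X*k)
m = 60 (m = -(-16 + 8*(-3)*1)*3/2 = -(-16 - 24)*3/2 = -(-20)*3 = -½*(-120) = 60)
l(w) = (8 + w)*(60 + w) (l(w) = (w + 60)*(w + 8) = (60 + w)*(8 + w) = (8 + w)*(60 + w))
(47 + l(4))*12 = (47 + (480 + 4² + 68*4))*12 = (47 + (480 + 16 + 272))*12 = (47 + 768)*12 = 815*12 = 9780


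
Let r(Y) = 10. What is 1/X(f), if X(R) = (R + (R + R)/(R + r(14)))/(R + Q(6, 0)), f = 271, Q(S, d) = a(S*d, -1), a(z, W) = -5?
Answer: 74746/76693 ≈ 0.97461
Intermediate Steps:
Q(S, d) = -5
X(R) = (R + 2*R/(10 + R))/(-5 + R) (X(R) = (R + (R + R)/(R + 10))/(R - 5) = (R + (2*R)/(10 + R))/(-5 + R) = (R + 2*R/(10 + R))/(-5 + R))
1/X(f) = 1/(271*(12 + 271)/(-50 + 271² + 5*271)) = 1/(271*283/(-50 + 73441 + 1355)) = 1/(271*283/74746) = 1/(271*(1/74746)*283) = 1/(76693/74746) = 74746/76693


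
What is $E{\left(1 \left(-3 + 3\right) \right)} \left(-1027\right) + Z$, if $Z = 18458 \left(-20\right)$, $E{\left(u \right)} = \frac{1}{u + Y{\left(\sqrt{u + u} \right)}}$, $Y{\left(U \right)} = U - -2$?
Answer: $- \frac{739347}{2} \approx -3.6967 \cdot 10^{5}$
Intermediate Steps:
$Y{\left(U \right)} = 2 + U$ ($Y{\left(U \right)} = U + 2 = 2 + U$)
$E{\left(u \right)} = \frac{1}{2 + u + \sqrt{2} \sqrt{u}}$ ($E{\left(u \right)} = \frac{1}{u + \left(2 + \sqrt{u + u}\right)} = \frac{1}{u + \left(2 + \sqrt{2 u}\right)} = \frac{1}{u + \left(2 + \sqrt{2} \sqrt{u}\right)} = \frac{1}{2 + u + \sqrt{2} \sqrt{u}}$)
$Z = -369160$
$E{\left(1 \left(-3 + 3\right) \right)} \left(-1027\right) + Z = \frac{1}{2 + 1 \left(-3 + 3\right) + \sqrt{2} \sqrt{1 \left(-3 + 3\right)}} \left(-1027\right) - 369160 = \frac{1}{2 + 1 \cdot 0 + \sqrt{2} \sqrt{1 \cdot 0}} \left(-1027\right) - 369160 = \frac{1}{2 + 0 + \sqrt{2} \sqrt{0}} \left(-1027\right) - 369160 = \frac{1}{2 + 0 + \sqrt{2} \cdot 0} \left(-1027\right) - 369160 = \frac{1}{2 + 0 + 0} \left(-1027\right) - 369160 = \frac{1}{2} \left(-1027\right) - 369160 = - \frac{1027}{2} - 369160 = - \frac{739347}{2}$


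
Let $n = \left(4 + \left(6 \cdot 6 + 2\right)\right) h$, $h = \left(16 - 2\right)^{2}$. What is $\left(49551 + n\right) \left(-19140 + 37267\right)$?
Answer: $1047432441$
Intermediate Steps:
$h = 196$ ($h = 14^{2} = 196$)
$n = 8232$ ($n = \left(4 + \left(6 \cdot 6 + 2\right)\right) 196 = \left(4 + \left(36 + 2\right)\right) 196 = \left(4 + 38\right) 196 = 42 \cdot 196 = 8232$)
$\left(49551 + n\right) \left(-19140 + 37267\right) = \left(49551 + 8232\right) \left(-19140 + 37267\right) = 57783 \cdot 18127 = 1047432441$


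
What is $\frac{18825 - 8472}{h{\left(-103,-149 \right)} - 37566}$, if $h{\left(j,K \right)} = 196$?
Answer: $- \frac{10353}{37370} \approx -0.27704$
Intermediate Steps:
$\frac{18825 - 8472}{h{\left(-103,-149 \right)} - 37566} = \frac{18825 - 8472}{196 - 37566} = \frac{10353}{-37370} = 10353 \left(- \frac{1}{37370}\right) = - \frac{10353}{37370}$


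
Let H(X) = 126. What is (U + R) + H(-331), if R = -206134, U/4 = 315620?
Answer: 1056472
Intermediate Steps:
U = 1262480 (U = 4*315620 = 1262480)
(U + R) + H(-331) = (1262480 - 206134) + 126 = 1056346 + 126 = 1056472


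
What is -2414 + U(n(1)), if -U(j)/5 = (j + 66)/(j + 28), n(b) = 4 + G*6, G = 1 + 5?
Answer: -82341/34 ≈ -2421.8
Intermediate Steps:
G = 6
n(b) = 40 (n(b) = 4 + 6*6 = 4 + 36 = 40)
U(j) = -5*(66 + j)/(28 + j) (U(j) = -5*(j + 66)/(j + 28) = -5*(66 + j)/(28 + j))
-2414 + U(n(1)) = -2414 + 5*(-66 - 1*40)/(28 + 40) = -2414 + 5*(-66 - 40)/68 = -2414 + 5*(1/68)*(-106) = -2414 - 265/34 = -82341/34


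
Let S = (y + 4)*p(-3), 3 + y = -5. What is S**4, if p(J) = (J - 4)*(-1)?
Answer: 614656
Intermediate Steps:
y = -8 (y = -3 - 5 = -8)
p(J) = 4 - J (p(J) = (-4 + J)*(-1) = 4 - J)
S = -28 (S = (-8 + 4)*(4 - 1*(-3)) = -4*(4 + 3) = -4*7 = -28)
S**4 = (-28)**4 = 614656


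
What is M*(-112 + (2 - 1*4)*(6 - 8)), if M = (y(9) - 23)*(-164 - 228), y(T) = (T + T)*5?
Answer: 2836512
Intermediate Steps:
y(T) = 10*T (y(T) = (2*T)*5 = 10*T)
M = -26264 (M = (10*9 - 23)*(-164 - 228) = (90 - 23)*(-392) = 67*(-392) = -26264)
M*(-112 + (2 - 1*4)*(6 - 8)) = -26264*(-112 + (2 - 1*4)*(6 - 8)) = -26264*(-112 + (2 - 4)*(-2)) = -26264*(-112 - 2*(-2)) = -26264*(-112 + 4) = -26264*(-108) = 2836512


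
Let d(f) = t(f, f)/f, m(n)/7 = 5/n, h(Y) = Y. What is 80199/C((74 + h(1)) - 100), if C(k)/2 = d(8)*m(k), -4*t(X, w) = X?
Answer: 114570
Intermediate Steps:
t(X, w) = -X/4
m(n) = 35/n (m(n) = 7*(5/n) = 35/n)
d(f) = -1/4 (d(f) = (-f/4)/f = -1/4)
C(k) = -35/(2*k) (C(k) = 2*(-35/(4*k)) = -35/(2*k))
80199/C((74 + h(1)) - 100) = 80199/((-35/(2*((74 + 1) - 100)))) = 80199/((-35/(2*(75 - 100)))) = 80199/((-35/2/(-25))) = 80199/((-35/2*(-1/25))) = 80199/(7/10) = 80199*(10/7) = 114570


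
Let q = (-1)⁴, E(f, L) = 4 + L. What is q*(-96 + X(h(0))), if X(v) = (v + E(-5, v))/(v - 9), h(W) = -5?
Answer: -669/7 ≈ -95.571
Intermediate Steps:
X(v) = (4 + 2*v)/(-9 + v) (X(v) = (v + (4 + v))/(v - 9) = (4 + 2*v)/(-9 + v))
q = 1
q*(-96 + X(h(0))) = 1*(-96 + 2*(2 - 5)/(-9 - 5)) = 1*(-96 + 2*(-3)/(-14)) = 1*(-96 + 2*(-1/14)*(-3)) = 1*(-96 + 3/7) = 1*(-669/7) = -669/7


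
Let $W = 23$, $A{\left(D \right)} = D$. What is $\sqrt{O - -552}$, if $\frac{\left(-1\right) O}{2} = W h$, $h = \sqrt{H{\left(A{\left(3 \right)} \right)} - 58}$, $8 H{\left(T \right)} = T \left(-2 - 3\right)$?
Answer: $\frac{\sqrt{2208 - 46 i \sqrt{958}}}{2} \approx 24.585 - 7.2391 i$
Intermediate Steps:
$H{\left(T \right)} = - \frac{5 T}{8}$ ($H{\left(T \right)} = \frac{T \left(-2 - 3\right)}{8} = \frac{T \left(-5\right)}{8} = \frac{\left(-5\right) T}{8} = - \frac{5 T}{8}$)
$h = \frac{i \sqrt{958}}{4}$ ($h = \sqrt{\left(- \frac{5}{8}\right) 3 - 58} = \sqrt{- \frac{15}{8} - 58} = \sqrt{- \frac{479}{8}} = \frac{i \sqrt{958}}{4} \approx 7.7379 i$)
$O = - \frac{23 i \sqrt{958}}{2}$ ($O = - 2 \cdot 23 \frac{i \sqrt{958}}{4} = - 2 \frac{23 i \sqrt{958}}{4} = - \frac{23 i \sqrt{958}}{2} \approx - 355.94 i$)
$\sqrt{O - -552} = \sqrt{- \frac{23 i \sqrt{958}}{2} - -552} = \sqrt{- \frac{23 i \sqrt{958}}{2} + \left(572 - 20\right)} = \sqrt{- \frac{23 i \sqrt{958}}{2} + 552} = \sqrt{552 - \frac{23 i \sqrt{958}}{2}}$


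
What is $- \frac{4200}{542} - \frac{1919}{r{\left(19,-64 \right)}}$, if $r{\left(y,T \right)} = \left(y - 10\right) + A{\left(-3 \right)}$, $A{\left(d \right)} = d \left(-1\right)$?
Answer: $- \frac{545249}{3252} \approx -167.67$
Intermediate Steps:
$A{\left(d \right)} = - d$
$r{\left(y,T \right)} = -7 + y$ ($r{\left(y,T \right)} = \left(y - 10\right) - -3 = \left(-10 + y\right) + 3 = -7 + y$)
$- \frac{4200}{542} - \frac{1919}{r{\left(19,-64 \right)}} = - \frac{4200}{542} - \frac{1919}{-7 + 19} = \left(-4200\right) \frac{1}{542} - \frac{1919}{12} = - \frac{2100}{271} - \frac{1919}{12} = - \frac{545249}{3252}$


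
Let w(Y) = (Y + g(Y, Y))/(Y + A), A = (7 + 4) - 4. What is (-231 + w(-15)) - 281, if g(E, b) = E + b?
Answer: -4051/8 ≈ -506.38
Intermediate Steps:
A = 7 (A = 11 - 4 = 7)
w(Y) = 3*Y/(7 + Y) (w(Y) = (Y + (Y + Y))/(Y + 7) = (Y + 2*Y)/(7 + Y) = (3*Y)/(7 + Y) = 3*Y/(7 + Y))
(-231 + w(-15)) - 281 = (-231 + 3*(-15)/(7 - 15)) - 281 = (-231 + 3*(-15)/(-8)) - 281 = (-231 + 3*(-15)*(-⅛)) - 281 = (-231 + 45/8) - 281 = -1803/8 - 281 = -4051/8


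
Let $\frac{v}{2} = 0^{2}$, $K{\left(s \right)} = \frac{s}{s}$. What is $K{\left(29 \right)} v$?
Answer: $0$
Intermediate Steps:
$K{\left(s \right)} = 1$
$v = 0$ ($v = 2 \cdot 0^{2} = 2 \cdot 0 = 0$)
$K{\left(29 \right)} v = 1 \cdot 0 = 0$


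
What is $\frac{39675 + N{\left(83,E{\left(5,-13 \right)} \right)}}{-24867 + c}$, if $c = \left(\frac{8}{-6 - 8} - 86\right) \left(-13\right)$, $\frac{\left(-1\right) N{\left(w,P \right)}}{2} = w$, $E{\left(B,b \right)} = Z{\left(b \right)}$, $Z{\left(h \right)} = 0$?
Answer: $- \frac{276563}{166191} \approx -1.6641$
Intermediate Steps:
$E{\left(B,b \right)} = 0$
$N{\left(w,P \right)} = - 2 w$
$c = \frac{7878}{7}$ ($c = \left(\frac{8}{-14} - 86\right) \left(-13\right) = \left(8 \left(- \frac{1}{14}\right) - 86\right) \left(-13\right) = \left(- \frac{4}{7} - 86\right) \left(-13\right) = \left(- \frac{606}{7}\right) \left(-13\right) = \frac{7878}{7} \approx 1125.4$)
$\frac{39675 + N{\left(83,E{\left(5,-13 \right)} \right)}}{-24867 + c} = \frac{39675 - 166}{-24867 + \frac{7878}{7}} = \frac{39675 - 166}{- \frac{166191}{7}} = 39509 \left(- \frac{7}{166191}\right) = - \frac{276563}{166191}$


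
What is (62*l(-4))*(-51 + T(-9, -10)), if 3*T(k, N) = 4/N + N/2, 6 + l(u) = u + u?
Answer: 229152/5 ≈ 45830.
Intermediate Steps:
l(u) = -6 + 2*u (l(u) = -6 + (u + u) = -6 + 2*u)
T(k, N) = N/6 + 4/(3*N) (T(k, N) = (4/N + N/2)/3 = (N/2 + 4/N)/3 = N/6 + 4/(3*N))
(62*l(-4))*(-51 + T(-9, -10)) = (62*(-6 + 2*(-4)))*(-51 + (1/6)*(8 + (-10)**2)/(-10)) = (62*(-6 - 8))*(-51 + (1/6)*(-1/10)*(8 + 100)) = (62*(-14))*(-51 + (1/6)*(-1/10)*108) = -868*(-51 - 9/5) = -868*(-264/5) = 229152/5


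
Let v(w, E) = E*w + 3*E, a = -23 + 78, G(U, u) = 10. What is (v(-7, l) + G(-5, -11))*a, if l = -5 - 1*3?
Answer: 2310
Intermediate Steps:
l = -8 (l = -5 - 3 = -8)
a = 55
v(w, E) = 3*E + E*w
(v(-7, l) + G(-5, -11))*a = (-8*(3 - 7) + 10)*55 = (-8*(-4) + 10)*55 = (32 + 10)*55 = 42*55 = 2310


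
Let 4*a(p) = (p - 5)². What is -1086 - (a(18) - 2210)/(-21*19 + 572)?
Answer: -742841/692 ≈ -1073.5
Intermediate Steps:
a(p) = (-5 + p)²/4 (a(p) = (p - 5)²/4 = (-5 + p)²/4)
-1086 - (a(18) - 2210)/(-21*19 + 572) = -1086 - ((-5 + 18)²/4 - 2210)/(-21*19 + 572) = -1086 - ((¼)*13² - 2210)/(-399 + 572) = -1086 - ((¼)*169 - 2210)/173 = -1086 - (169/4 - 2210)/173 = -1086 - (-8671)/(4*173) = -1086 - 1*(-8671/692) = -1086 + 8671/692 = -742841/692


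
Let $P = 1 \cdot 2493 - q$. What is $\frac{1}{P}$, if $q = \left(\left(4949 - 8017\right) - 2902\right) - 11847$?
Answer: $\frac{1}{20310} \approx 4.9237 \cdot 10^{-5}$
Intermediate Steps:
$q = -17817$ ($q = \left(-3068 - 2902\right) - 11847 = -5970 - 11847 = -17817$)
$P = 20310$ ($P = 1 \cdot 2493 - -17817 = 2493 + 17817 = 20310$)
$\frac{1}{P} = \frac{1}{20310}$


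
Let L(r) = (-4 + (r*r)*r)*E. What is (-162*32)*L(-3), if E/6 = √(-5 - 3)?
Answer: 1928448*I*√2 ≈ 2.7272e+6*I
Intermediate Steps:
E = 12*I*√2 (E = 6*√(-5 - 3) = 6*√(-8) = 6*(2*I*√2) = 12*I*√2 ≈ 16.971*I)
L(r) = 12*I*√2*(-4 + r³) (L(r) = (-4 + (r*r)*r)*(12*I*√2) = (-4 + r²*r)*(12*I*√2) = (-4 + r³)*(12*I*√2) = 12*I*√2*(-4 + r³))
(-162*32)*L(-3) = (-162*32)*(12*I*√2*(-4 + (-3)³)) = (-81*64)*(12*I*√2*(-4 - 27)) = -62208*I*√2*(-31) = -(-1928448)*I*√2 = 1928448*I*√2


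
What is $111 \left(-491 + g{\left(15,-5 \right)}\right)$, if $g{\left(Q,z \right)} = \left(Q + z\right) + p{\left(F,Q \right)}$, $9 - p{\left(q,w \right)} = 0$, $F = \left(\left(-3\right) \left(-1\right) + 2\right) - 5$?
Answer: $-52392$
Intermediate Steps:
$F = 0$ ($F = \left(3 + 2\right) - 5 = 5 - 5 = 0$)
$p{\left(q,w \right)} = 9$ ($p{\left(q,w \right)} = 9 - 0 = 9 + 0 = 9$)
$g{\left(Q,z \right)} = 9 + Q + z$ ($g{\left(Q,z \right)} = \left(Q + z\right) + 9 = 9 + Q + z$)
$111 \left(-491 + g{\left(15,-5 \right)}\right) = 111 \left(-491 + \left(9 + 15 - 5\right)\right) = 111 \left(-491 + 19\right) = 111 \left(-472\right) = -52392$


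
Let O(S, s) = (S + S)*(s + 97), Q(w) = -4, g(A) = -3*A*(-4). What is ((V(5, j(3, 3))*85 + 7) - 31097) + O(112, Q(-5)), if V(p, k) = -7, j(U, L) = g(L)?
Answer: -10853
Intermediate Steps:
g(A) = 12*A
j(U, L) = 12*L
O(S, s) = 2*S*(97 + s) (O(S, s) = (2*S)*(97 + s) = 2*S*(97 + s))
((V(5, j(3, 3))*85 + 7) - 31097) + O(112, Q(-5)) = ((-7*85 + 7) - 31097) + 2*112*(97 - 4) = ((-595 + 7) - 31097) + 2*112*93 = (-588 - 31097) + 20832 = -31685 + 20832 = -10853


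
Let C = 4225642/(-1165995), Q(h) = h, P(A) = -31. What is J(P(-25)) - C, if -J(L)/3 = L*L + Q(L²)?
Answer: -6718901528/1165995 ≈ -5762.4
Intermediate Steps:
J(L) = -6*L² (J(L) = -3*(L*L + L²) = -3*(L² + L²) = -6*L²)
C = -4225642/1165995 (C = 4225642*(-1/1165995) = -4225642/1165995 ≈ -3.6241)
J(P(-25)) - C = -6*(-31)² - 1*(-4225642/1165995) = -6*961 + 4225642/1165995 = -5766 + 4225642/1165995 = -6718901528/1165995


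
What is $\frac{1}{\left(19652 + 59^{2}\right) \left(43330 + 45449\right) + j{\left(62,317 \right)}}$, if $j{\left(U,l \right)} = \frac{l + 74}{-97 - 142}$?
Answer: $\frac{239}{490840180682} \approx 4.8692 \cdot 10^{-10}$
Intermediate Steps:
$j{\left(U,l \right)} = - \frac{74}{239} - \frac{l}{239}$ ($j{\left(U,l \right)} = \frac{74 + l}{-239} = \left(74 + l\right) \left(- \frac{1}{239}\right) = - \frac{74}{239} - \frac{l}{239}$)
$\frac{1}{\left(19652 + 59^{2}\right) \left(43330 + 45449\right) + j{\left(62,317 \right)}} = \frac{1}{\left(19652 + 59^{2}\right) \left(43330 + 45449\right) - \frac{391}{239}} = \frac{1}{\left(19652 + 3481\right) 88779 - \frac{391}{239}} = \frac{1}{23133 \cdot 88779 - \frac{391}{239}} = \frac{1}{2053724607 - \frac{391}{239}} = \frac{1}{\frac{490840180682}{239}} = \frac{239}{490840180682}$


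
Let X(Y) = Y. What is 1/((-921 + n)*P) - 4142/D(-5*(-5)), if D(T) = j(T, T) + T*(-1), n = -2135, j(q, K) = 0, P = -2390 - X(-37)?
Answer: 29784161081/179769200 ≈ 165.68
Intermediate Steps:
P = -2353 (P = -2390 - 1*(-37) = -2390 + 37 = -2353)
D(T) = -T (D(T) = 0 + T*(-1) = 0 - T = -T)
1/((-921 + n)*P) - 4142/D(-5*(-5)) = 1/(-921 - 2135*(-2353)) - 4142/((-(-5)*(-5))) = -1/2353/(-3056) - 4142/((-1*25)) = -1/3056*(-1/2353) - 4142/(-25) = 1/7190768 - 4142*(-1/25) = 1/7190768 + 4142/25 = 29784161081/179769200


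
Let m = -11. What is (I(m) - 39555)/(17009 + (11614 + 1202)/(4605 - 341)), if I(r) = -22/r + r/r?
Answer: -204672/88033 ≈ -2.3249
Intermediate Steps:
I(r) = 1 - 22/r (I(r) = -22/r + 1 = 1 - 22/r)
(I(m) - 39555)/(17009 + (11614 + 1202)/(4605 - 341)) = ((-22 - 11)/(-11) - 39555)/(17009 + (11614 + 1202)/(4605 - 341)) = (-1/11*(-33) - 39555)/(17009 + 12816/4264) = (3 - 39555)/(17009 + 12816*(1/4264)) = -39552/(17009 + 1602/533) = -39552/9067399/533 = -39552*533/9067399 = -204672/88033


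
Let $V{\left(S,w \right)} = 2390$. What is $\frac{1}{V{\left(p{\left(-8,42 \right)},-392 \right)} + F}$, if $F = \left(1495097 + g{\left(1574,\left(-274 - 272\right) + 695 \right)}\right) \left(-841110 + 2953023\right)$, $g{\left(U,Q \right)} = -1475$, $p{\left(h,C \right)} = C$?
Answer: $\frac{1}{3154399721276} \approx 3.1702 \cdot 10^{-13}$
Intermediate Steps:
$F = 3154399718886$ ($F = \left(1495097 - 1475\right) \left(-841110 + 2953023\right) = 1493622 \cdot 2111913 = 3154399718886$)
$\frac{1}{V{\left(p{\left(-8,42 \right)},-392 \right)} + F} = \frac{1}{2390 + 3154399718886} = \frac{1}{3154399721276}$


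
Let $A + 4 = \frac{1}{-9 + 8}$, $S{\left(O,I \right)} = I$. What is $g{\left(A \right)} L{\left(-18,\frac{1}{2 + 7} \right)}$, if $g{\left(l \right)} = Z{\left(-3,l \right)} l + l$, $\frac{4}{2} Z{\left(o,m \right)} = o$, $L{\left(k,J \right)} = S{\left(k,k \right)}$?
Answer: $-45$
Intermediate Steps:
$L{\left(k,J \right)} = k$
$A = -5$ ($A = -4 + \frac{1}{-9 + 8} = -4 + \frac{1}{-1} = -4 - 1 = -5$)
$Z{\left(o,m \right)} = \frac{o}{2}$
$g{\left(l \right)} = - \frac{l}{2}$ ($g{\left(l \right)} = \frac{1}{2} \left(-3\right) l + l = - \frac{3 l}{2} + l = - \frac{l}{2}$)
$g{\left(A \right)} L{\left(-18,\frac{1}{2 + 7} \right)} = \left(- \frac{1}{2}\right) \left(-5\right) \left(-18\right) = \frac{5}{2} \left(-18\right) = -45$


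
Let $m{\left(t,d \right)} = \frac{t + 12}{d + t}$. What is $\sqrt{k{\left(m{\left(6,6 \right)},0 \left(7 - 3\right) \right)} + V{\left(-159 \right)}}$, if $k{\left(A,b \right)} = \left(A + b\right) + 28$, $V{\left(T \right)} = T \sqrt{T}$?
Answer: $\frac{\sqrt{118 - 636 i \sqrt{159}}}{2} \approx 31.895 - 31.43 i$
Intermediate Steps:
$V{\left(T \right)} = T^{\frac{3}{2}}$
$m{\left(t,d \right)} = \frac{12 + t}{d + t}$
$k{\left(A,b \right)} = 28 + A + b$
$\sqrt{k{\left(m{\left(6,6 \right)},0 \left(7 - 3\right) \right)} + V{\left(-159 \right)}} = \sqrt{\left(28 + \frac{12 + 6}{6 + 6} + 0 \left(7 - 3\right)\right) + \left(-159\right)^{\frac{3}{2}}} = \sqrt{\left(28 + \frac{1}{12} \cdot 18 + 0 \cdot 4\right) - 159 i \sqrt{159}} = \sqrt{\left(28 + \frac{1}{12} \cdot 18 + 0\right) - 159 i \sqrt{159}} = \sqrt{\left(28 + \frac{3}{2} + 0\right) - 159 i \sqrt{159}} = \sqrt{\frac{59}{2} - 159 i \sqrt{159}}$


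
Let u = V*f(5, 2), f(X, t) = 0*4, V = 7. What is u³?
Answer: 0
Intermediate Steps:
f(X, t) = 0
u = 0 (u = 7*0 = 0)
u³ = 0³ = 0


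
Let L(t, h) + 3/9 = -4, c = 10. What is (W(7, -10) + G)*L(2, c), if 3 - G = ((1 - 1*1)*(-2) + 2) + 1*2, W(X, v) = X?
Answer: -26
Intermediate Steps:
L(t, h) = -13/3 (L(t, h) = -⅓ - 4 = -13/3)
G = -1 (G = 3 - (((1 - 1*1)*(-2) + 2) + 1*2) = 3 - (((1 - 1)*(-2) + 2) + 2) = 3 - ((0*(-2) + 2) + 2) = 3 - ((0 + 2) + 2) = 3 - (2 + 2) = 3 - 1*4 = 3 - 4 = -1)
(W(7, -10) + G)*L(2, c) = (7 - 1)*(-13/3) = 6*(-13/3) = -26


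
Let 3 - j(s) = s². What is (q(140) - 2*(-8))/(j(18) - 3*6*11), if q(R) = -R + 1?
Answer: 41/173 ≈ 0.23699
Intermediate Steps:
j(s) = 3 - s²
q(R) = 1 - R
(q(140) - 2*(-8))/(j(18) - 3*6*11) = ((1 - 1*140) - 2*(-8))/((3 - 1*18²) - 3*6*11) = ((1 - 140) + 16)/((3 - 1*324) - 18*11) = (-139 + 16)/((3 - 324) - 198) = -123/(-321 - 198) = -123/(-519) = -123*(-1/519) = 41/173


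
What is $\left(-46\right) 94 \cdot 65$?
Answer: $-281060$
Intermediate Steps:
$\left(-46\right) 94 \cdot 65 = \left(-4324\right) 65 = -281060$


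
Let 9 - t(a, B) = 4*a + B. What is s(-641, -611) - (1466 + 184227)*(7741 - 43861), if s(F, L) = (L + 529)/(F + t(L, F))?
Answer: 16452838035398/2453 ≈ 6.7072e+9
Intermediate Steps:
t(a, B) = 9 - B - 4*a (t(a, B) = 9 - (4*a + B) = 9 - (B + 4*a) = 9 + (-B - 4*a) = 9 - B - 4*a)
s(F, L) = (529 + L)/(9 - 4*L) (s(F, L) = (L + 529)/(F + (9 - F - 4*L)) = (529 + L)/(9 - 4*L))
s(-641, -611) - (1466 + 184227)*(7741 - 43861) = (-529 - 1*(-611))/(-9 + 4*(-611)) - (1466 + 184227)*(7741 - 43861) = (-529 + 611)/(-9 - 2444) - 185693*(-36120) = 82/(-2453) - 1*(-6707231160) = -1/2453*82 + 6707231160 = -82/2453 + 6707231160 = 16452838035398/2453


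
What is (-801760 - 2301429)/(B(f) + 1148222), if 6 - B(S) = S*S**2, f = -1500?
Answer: -3103189/3376148228 ≈ -0.00091915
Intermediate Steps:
B(S) = 6 - S**3 (B(S) = 6 - S*S**2 = 6 - S**3)
(-801760 - 2301429)/(B(f) + 1148222) = (-801760 - 2301429)/((6 - 1*(-1500)**3) + 1148222) = -3103189/((6 - 1*(-3375000000)) + 1148222) = -3103189/((6 + 3375000000) + 1148222) = -3103189/(3375000006 + 1148222) = -3103189/3376148228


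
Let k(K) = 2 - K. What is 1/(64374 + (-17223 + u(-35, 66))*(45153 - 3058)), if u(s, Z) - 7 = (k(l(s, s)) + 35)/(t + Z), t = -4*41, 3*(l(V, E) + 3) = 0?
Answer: -49/35508356054 ≈ -1.3800e-9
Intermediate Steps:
l(V, E) = -3 (l(V, E) = -3 + (⅓)*0 = -3 + 0 = -3)
t = -164
u(s, Z) = 7 + 40/(-164 + Z) (u(s, Z) = 7 + ((2 - 1*(-3)) + 35)/(-164 + Z) = 7 + ((2 + 3) + 35)/(-164 + Z) = 7 + (5 + 35)/(-164 + Z) = 7 + 40/(-164 + Z))
1/(64374 + (-17223 + u(-35, 66))*(45153 - 3058)) = 1/(64374 + (-17223 + (-1108 + 7*66)/(-164 + 66))*(45153 - 3058)) = 1/(64374 + (-17223 + (-1108 + 462)/(-98))*42095) = 1/(64374 + (-17223 - 1/98*(-646))*42095) = 1/(64374 + (-17223 + 323/49)*42095) = 1/(64374 - 843604/49*42095) = 1/(64374 - 35511510380/49) = 1/(-35508356054/49) = -49/35508356054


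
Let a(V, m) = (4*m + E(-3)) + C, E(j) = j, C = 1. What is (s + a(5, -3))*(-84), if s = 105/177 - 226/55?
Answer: 4774476/3245 ≈ 1471.3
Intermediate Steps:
a(V, m) = -2 + 4*m (a(V, m) = (4*m - 3) + 1 = (-3 + 4*m) + 1 = -2 + 4*m)
s = -11409/3245 (s = 105*(1/177) - 226*1/55 = 35/59 - 226/55 = -11409/3245 ≈ -3.5159)
(s + a(5, -3))*(-84) = (-11409/3245 + (-2 + 4*(-3)))*(-84) = (-11409/3245 + (-2 - 12))*(-84) = (-11409/3245 - 14)*(-84) = -56839/3245*(-84) = 4774476/3245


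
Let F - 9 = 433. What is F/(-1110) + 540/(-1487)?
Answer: -628327/825285 ≈ -0.76135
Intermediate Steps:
F = 442 (F = 9 + 433 = 442)
F/(-1110) + 540/(-1487) = 442/(-1110) + 540/(-1487) = 442*(-1/1110) + 540*(-1/1487) = -221/555 - 540/1487 = -628327/825285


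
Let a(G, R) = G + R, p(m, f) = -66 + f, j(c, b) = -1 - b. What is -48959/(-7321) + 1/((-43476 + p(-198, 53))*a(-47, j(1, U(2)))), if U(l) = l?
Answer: 106458904871/15919148450 ≈ 6.6875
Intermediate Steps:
-48959/(-7321) + 1/((-43476 + p(-198, 53))*a(-47, j(1, U(2)))) = -48959/(-7321) + 1/((-43476 + (-66 + 53))*(-47 + (-1 - 1*2))) = -48959*(-1/7321) + 1/((-43476 - 13)*(-47 + (-1 - 2))) = 48959/7321 + 1/((-43489)*(-47 - 3)) = 48959/7321 - 1/43489/(-50) = 48959/7321 - 1/43489*(-1/50) = 48959/7321 + 1/2174450 = 106458904871/15919148450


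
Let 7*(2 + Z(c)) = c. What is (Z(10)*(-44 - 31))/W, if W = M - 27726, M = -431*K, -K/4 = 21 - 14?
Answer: -150/54803 ≈ -0.0027371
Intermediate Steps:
K = -28 (K = -4*(21 - 14) = -4*7 = -28)
Z(c) = -2 + c/7
M = 12068 (M = -431*(-28) = 12068)
W = -15658 (W = 12068 - 27726 = -15658)
(Z(10)*(-44 - 31))/W = ((-2 + (⅐)*10)*(-44 - 31))/(-15658) = ((-2 + 10/7)*(-75))*(-1/15658) = -4/7*(-75)*(-1/15658) = (300/7)*(-1/15658) = -150/54803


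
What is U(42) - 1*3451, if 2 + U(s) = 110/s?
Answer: -72458/21 ≈ -3450.4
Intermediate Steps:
U(s) = -2 + 110/s
U(42) - 1*3451 = (-2 + 110/42) - 1*3451 = (-2 + 110*(1/42)) - 3451 = (-2 + 55/21) - 3451 = 13/21 - 3451 = -72458/21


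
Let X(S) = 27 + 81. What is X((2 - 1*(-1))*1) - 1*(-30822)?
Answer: 30930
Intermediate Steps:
X(S) = 108
X((2 - 1*(-1))*1) - 1*(-30822) = 108 - 1*(-30822) = 108 + 30822 = 30930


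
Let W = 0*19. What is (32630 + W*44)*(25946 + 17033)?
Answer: 1402404770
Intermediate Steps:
W = 0
(32630 + W*44)*(25946 + 17033) = (32630 + 0*44)*(25946 + 17033) = (32630 + 0)*42979 = 32630*42979 = 1402404770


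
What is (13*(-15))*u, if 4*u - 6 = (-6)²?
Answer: -4095/2 ≈ -2047.5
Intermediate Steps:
u = 21/2 (u = 3/2 + (¼)*(-6)² = 3/2 + (¼)*36 = 3/2 + 9 = 21/2 ≈ 10.500)
(13*(-15))*u = (13*(-15))*(21/2) = -195*21/2 = -4095/2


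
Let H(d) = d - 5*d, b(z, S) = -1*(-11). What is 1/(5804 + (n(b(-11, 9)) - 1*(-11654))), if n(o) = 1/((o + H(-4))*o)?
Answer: 297/5185027 ≈ 5.7280e-5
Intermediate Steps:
b(z, S) = 11
H(d) = -4*d
n(o) = 1/(o*(16 + o)) (n(o) = 1/((o - 4*(-4))*o) = 1/((o + 16)*o) = 1/((16 + o)*o) = 1/(o*(16 + o)))
1/(5804 + (n(b(-11, 9)) - 1*(-11654))) = 1/(5804 + (1/(11*(16 + 11)) - 1*(-11654))) = 1/(5804 + ((1/11)/27 + 11654)) = 1/(5804 + ((1/11)*(1/27) + 11654)) = 1/(5804 + (1/297 + 11654)) = 1/(5804 + 3461239/297) = 1/(5185027/297) = 297/5185027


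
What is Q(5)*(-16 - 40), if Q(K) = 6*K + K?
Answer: -1960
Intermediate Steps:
Q(K) = 7*K
Q(5)*(-16 - 40) = (7*5)*(-16 - 40) = 35*(-56) = -1960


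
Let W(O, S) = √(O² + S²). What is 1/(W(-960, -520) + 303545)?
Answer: 60709/18427675005 - 8*√745/18427675005 ≈ 3.2826e-6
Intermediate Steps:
1/(W(-960, -520) + 303545) = 1/(√((-960)² + (-520)²) + 303545) = 1/(√(921600 + 270400) + 303545) = 1/(√1192000 + 303545) = 1/(40*√745 + 303545) = 1/(303545 + 40*√745)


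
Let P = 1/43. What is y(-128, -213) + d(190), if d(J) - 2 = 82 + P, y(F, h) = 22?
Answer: 4559/43 ≈ 106.02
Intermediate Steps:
P = 1/43 ≈ 0.023256
d(J) = 3613/43 (d(J) = 2 + (82 + 1/43) = 2 + 3527/43 = 3613/43)
y(-128, -213) + d(190) = 22 + 3613/43 = 4559/43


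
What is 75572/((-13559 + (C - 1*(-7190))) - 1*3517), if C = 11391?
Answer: 10796/215 ≈ 50.214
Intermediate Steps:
75572/((-13559 + (C - 1*(-7190))) - 1*3517) = 75572/((-13559 + (11391 - 1*(-7190))) - 1*3517) = 75572/((-13559 + (11391 + 7190)) - 3517) = 75572/((-13559 + 18581) - 3517) = 75572/(5022 - 3517) = 75572/1505 = 75572*(1/1505) = 10796/215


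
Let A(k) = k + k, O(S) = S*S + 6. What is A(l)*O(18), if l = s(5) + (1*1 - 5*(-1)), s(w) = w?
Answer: 7260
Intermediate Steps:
O(S) = 6 + S**2 (O(S) = S**2 + 6 = 6 + S**2)
l = 11 (l = 5 + (1*1 - 5*(-1)) = 5 + (1 + 5) = 5 + 6 = 11)
A(k) = 2*k
A(l)*O(18) = (2*11)*(6 + 18**2) = 22*(6 + 324) = 22*330 = 7260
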